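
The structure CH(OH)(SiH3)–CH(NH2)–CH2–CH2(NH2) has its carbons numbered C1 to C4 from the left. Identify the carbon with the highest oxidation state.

C2

Tallying each carbon's bonds:
C1: 1C, 1H, 1O, 1Si → 0 − 1 + 1 − 1 = -1
C2: 2C, 1H, 1N → 0 − 1 + 1 = 0
C3: 2C, 2H → 0 − 2 = -2
C4: 1C, 2H, 1N → 0 − 2 + 1 = -1
The most oxidised carbon is C2 at 0.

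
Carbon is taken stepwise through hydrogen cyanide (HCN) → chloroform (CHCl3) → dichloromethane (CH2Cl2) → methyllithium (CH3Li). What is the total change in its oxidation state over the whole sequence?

Carbon oxidation states along the series — hydrogen cyanide: +2, chloroform: +2, dichloromethane: 0, methyllithium: -4.
Net change = -4 − (+2) = -6.

-6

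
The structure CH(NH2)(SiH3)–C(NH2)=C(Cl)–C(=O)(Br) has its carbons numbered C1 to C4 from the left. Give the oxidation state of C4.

Count +1 for every bond to an atom more electronegative than carbon and −1 for every bond to one less electronegative; C–C bonds are 0.
C4 has one bond to C (0), a double bond to O (2×+1 = +2), one bond to Br (+1).
Oxidation state = 0 + 2 + 1 = +3.

+3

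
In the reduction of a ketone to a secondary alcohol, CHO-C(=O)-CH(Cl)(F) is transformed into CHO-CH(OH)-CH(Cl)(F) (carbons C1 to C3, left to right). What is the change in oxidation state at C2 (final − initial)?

Before: C2 has 2 bonds to C, 2 bonds to O → oxidation state +2.
After: C2 has 2 bonds to C, 1 bond to H, 1 bond to O → oxidation state 0.
Δ = 0 − (+2) = -2, so this is a reduction at C2.

-2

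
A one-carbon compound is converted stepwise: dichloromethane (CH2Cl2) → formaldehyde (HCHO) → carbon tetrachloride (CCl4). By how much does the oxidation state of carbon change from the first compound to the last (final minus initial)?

+4

Carbon oxidation states along the series — dichloromethane: 0, formaldehyde: 0, carbon tetrachloride: +4.
Net change = +4 − (0) = +4.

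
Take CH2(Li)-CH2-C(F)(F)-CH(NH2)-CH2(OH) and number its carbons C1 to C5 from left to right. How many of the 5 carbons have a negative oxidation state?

3

Tallying each carbon's bonds:
C1: 1C, 2H, 1Li → 0 − 2 − 1 = -3
C2: 2C, 2H → 0 − 2 = -2
C3: 2C, 2F → 0 + 2 = +2
C4: 2C, 1H, 1N → 0 − 1 + 1 = 0
C5: 1C, 2H, 1O → 0 − 2 + 1 = -1
3 carbons (C1, C2, C5) meet the condition.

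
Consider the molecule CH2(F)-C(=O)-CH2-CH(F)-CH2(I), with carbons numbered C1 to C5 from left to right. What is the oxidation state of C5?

-1

Count +1 for every bond to an atom more electronegative than carbon and −1 for every bond to one less electronegative; C–C bonds are 0.
C5 has one bond to C (0), one bond to H (-1), one bond to I (+1), one bond to H (-1).
Oxidation state = 0 − 1 + 1 − 1 = -1.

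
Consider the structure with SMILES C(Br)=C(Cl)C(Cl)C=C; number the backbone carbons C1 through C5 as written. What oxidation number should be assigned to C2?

+1

Each bond to a more electronegative atom (O, N, halogen) counts +1, each bond to a less electronegative atom (H, metal, B, Si) counts −1, and each C–C bond counts 0.
C2 has a double bond to C (2×0 = 0), one bond to C (0), one bond to Cl (+1).
Oxidation state = 0 + 0 + 1 = +1.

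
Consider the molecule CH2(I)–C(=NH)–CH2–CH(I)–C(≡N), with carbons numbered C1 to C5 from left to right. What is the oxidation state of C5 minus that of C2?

+1

C5: 1C, 3N → 0 + 3 = +3
C2: 2C, 2N → 0 + 2 = +2
Difference: +3 − (+2) = +1.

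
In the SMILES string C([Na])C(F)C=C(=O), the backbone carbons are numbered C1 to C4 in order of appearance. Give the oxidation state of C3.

-1

Count +1 for every bond to an atom more electronegative than carbon and −1 for every bond to one less electronegative; C–C bonds are 0.
C3 has one bond to C (0), a double bond to C (2×0 = 0), one bond to H (-1).
Oxidation state = 0 + 0 − 1 = -1.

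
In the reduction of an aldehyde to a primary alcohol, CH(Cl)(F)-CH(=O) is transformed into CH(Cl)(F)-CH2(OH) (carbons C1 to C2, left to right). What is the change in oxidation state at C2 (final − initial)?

-2

Before: C2 has 1 bond to C, 1 bond to H, 2 bonds to O → oxidation state +1.
After: C2 has 1 bond to C, 2 bonds to H, 1 bond to O → oxidation state -1.
Δ = -1 − (+1) = -2, so this is a reduction at C2.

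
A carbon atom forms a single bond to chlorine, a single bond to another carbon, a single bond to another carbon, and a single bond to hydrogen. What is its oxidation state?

0

The carbon has one bond to C (0), one bond to C (0), one bond to H (-1), one bond to Cl (+1).
Oxidation state = 0 + 0 − 1 + 1 = 0.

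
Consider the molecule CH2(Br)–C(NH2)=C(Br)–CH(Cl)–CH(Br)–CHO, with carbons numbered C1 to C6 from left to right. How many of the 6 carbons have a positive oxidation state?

3

Tallying each carbon's bonds:
C1: 1C, 2H, 1Br → 0 − 2 + 1 = -1
C2: 3C, 1N → 0 + 1 = +1
C3: 3C, 1Br → 0 + 1 = +1
C4: 2C, 1H, 1Cl → 0 − 1 + 1 = 0
C5: 2C, 1H, 1Br → 0 − 1 + 1 = 0
C6: 1C, 1H, 2O → 0 − 1 + 2 = +1
3 carbons (C2, C3, C6) meet the condition.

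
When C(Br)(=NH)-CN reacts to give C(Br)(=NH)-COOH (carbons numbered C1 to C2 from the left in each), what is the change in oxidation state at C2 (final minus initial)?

Before: C2 has 1 bond to C, 3 bonds to N → oxidation state +3.
After: C2 has 1 bond to C, 3 bonds to O → oxidation state +3.
Δ = +3 − (+3) = 0, so no net redox change at C2.

0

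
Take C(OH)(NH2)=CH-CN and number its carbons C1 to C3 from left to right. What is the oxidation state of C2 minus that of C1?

C2: 3C, 1H → 0 − 1 = -1
C1: 2C, 1O, 1N → 0 + 1 + 1 = +2
Difference: -1 − (+2) = -3.

-3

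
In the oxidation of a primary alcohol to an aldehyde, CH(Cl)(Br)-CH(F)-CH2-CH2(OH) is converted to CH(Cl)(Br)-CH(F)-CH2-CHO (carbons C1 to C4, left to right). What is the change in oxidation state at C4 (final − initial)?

+2

Before: C4 has 1 bond to C, 2 bonds to H, 1 bond to O → oxidation state -1.
After: C4 has 1 bond to C, 1 bond to H, 2 bonds to O → oxidation state +1.
Δ = +1 − (-1) = +2, so this is an oxidation at C4.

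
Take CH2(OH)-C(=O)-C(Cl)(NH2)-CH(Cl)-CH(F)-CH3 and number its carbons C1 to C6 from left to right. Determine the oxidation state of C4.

0

Bonds to more-electronegative neighbours contribute +1 each, bonds to H or metals contribute −1 each, and C–C bonds contribute 0.
C4 has one bond to C (0), one bond to C (0), one bond to Cl (+1), one bond to H (-1).
Oxidation state = 0 + 0 + 1 − 1 = 0.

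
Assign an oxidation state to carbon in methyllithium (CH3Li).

The carbon has one bond to H (-1), one bond to H (-1), one bond to H (-1), one bond to Li (-1).
Oxidation state = -1 − 1 − 1 − 1 = -4.

-4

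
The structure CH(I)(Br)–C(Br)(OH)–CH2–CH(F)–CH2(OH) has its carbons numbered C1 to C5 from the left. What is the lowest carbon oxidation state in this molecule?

Tallying each carbon's bonds:
C1: 1C, 1H, 1Br, 1I → 0 − 1 + 1 + 1 = +1
C2: 2C, 1O, 1Br → 0 + 1 + 1 = +2
C3: 2C, 2H → 0 − 2 = -2
C4: 2C, 1H, 1F → 0 − 1 + 1 = 0
C5: 1C, 2H, 1O → 0 − 2 + 1 = -1
The lowest value is -2.

-2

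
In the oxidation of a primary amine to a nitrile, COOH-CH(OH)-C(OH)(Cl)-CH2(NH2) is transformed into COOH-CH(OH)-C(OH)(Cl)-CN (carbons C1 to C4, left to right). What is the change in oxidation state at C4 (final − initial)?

+4

Before: C4 has 1 bond to C, 2 bonds to H, 1 bond to N → oxidation state -1.
After: C4 has 1 bond to C, 3 bonds to N → oxidation state +3.
Δ = +3 − (-1) = +4, so this is an oxidation at C4.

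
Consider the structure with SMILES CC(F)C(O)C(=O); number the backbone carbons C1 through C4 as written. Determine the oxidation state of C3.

0

C3 has one bond to C (0), one bond to C (0), one bond to O (+1), one bond to H (-1).
Oxidation state = 0 + 0 + 1 − 1 = 0.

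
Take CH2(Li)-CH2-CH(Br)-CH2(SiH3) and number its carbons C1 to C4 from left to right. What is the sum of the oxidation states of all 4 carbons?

-8

Tallying each carbon's bonds:
C1: 1C, 2H, 1Li → 0 − 2 − 1 = -3
C2: 2C, 2H → 0 − 2 = -2
C3: 2C, 1H, 1Br → 0 − 1 + 1 = 0
C4: 1C, 2H, 1Si → 0 − 2 − 1 = -3
Sum = -3 − 2 + 0 − 3 = -8.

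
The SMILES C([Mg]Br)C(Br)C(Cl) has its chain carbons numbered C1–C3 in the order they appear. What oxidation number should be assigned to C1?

C1 has one bond to C (0), one bond to Mg (-1), one bond to H (-1), one bond to H (-1).
Oxidation state = 0 − 1 − 1 − 1 = -3.

-3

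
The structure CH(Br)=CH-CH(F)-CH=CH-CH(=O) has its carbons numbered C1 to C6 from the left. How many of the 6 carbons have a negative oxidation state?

Tallying each carbon's bonds:
C1: 2C, 1H, 1Br → 0 − 1 + 1 = 0
C2: 3C, 1H → 0 − 1 = -1
C3: 2C, 1H, 1F → 0 − 1 + 1 = 0
C4: 3C, 1H → 0 − 1 = -1
C5: 3C, 1H → 0 − 1 = -1
C6: 1C, 1H, 2O → 0 − 1 + 2 = +1
3 carbons (C2, C4, C5) meet the condition.

3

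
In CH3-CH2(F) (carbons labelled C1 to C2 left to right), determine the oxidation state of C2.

Each bond to a more electronegative atom (O, N, halogen) counts +1, each bond to a less electronegative atom (H, metal, B, Si) counts −1, and each C–C bond counts 0.
C2 has one bond to C (0), one bond to F (+1), one bond to H (-1), one bond to H (-1).
Oxidation state = 0 + 1 − 1 − 1 = -1.

-1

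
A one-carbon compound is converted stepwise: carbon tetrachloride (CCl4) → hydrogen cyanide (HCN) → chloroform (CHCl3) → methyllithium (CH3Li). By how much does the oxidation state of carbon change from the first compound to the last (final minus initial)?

-8

Carbon oxidation states along the series — carbon tetrachloride: +4, hydrogen cyanide: +2, chloroform: +2, methyllithium: -4.
Net change = -4 − (+4) = -8.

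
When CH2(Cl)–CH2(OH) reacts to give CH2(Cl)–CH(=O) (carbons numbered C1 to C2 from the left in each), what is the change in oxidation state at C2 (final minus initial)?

+2

Before: C2 has 1 bond to C, 2 bonds to H, 1 bond to O → oxidation state -1.
After: C2 has 1 bond to C, 1 bond to H, 2 bonds to O → oxidation state +1.
Δ = +1 − (-1) = +2, so this is an oxidation at C2.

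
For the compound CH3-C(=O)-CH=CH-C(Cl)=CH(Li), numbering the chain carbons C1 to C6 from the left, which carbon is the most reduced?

Assign +1 per bond to O/N/halogen, −1 per bond to H or an electropositive element, and 0 per bond to carbon. Tallying each carbon:
C1: 1C, 3H → 0 − 3 = -3
C2: 2C, 2O → 0 + 2 = +2
C3: 3C, 1H → 0 − 1 = -1
C4: 3C, 1H → 0 − 1 = -1
C5: 3C, 1Cl → 0 + 1 = +1
C6: 2C, 1H, 1Li → 0 − 1 − 1 = -2
The most reduced carbon is C1 at -3.

C1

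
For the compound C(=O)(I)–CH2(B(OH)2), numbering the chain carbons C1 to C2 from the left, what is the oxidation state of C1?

C1 has one bond to C (0), a double bond to O (2×+1 = +2), one bond to I (+1).
Oxidation state = 0 + 2 + 1 = +3.

+3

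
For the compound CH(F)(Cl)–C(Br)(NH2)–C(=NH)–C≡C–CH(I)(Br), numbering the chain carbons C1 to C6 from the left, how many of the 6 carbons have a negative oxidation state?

0

Each bond to a more electronegative atom (O, N, halogen) counts +1, each bond to a less electronegative atom (H, metal, B, Si) counts −1, and each C–C bond counts 0. Tallying each carbon:
C1: 1C, 1H, 1F, 1Cl → 0 − 1 + 1 + 1 = +1
C2: 2C, 1N, 1Br → 0 + 1 + 1 = +2
C3: 2C, 2N → 0 + 2 = +2
C4: 4C → 0 = 0
C5: 4C → 0 = 0
C6: 1C, 1H, 1Br, 1I → 0 − 1 + 1 + 1 = +1
0 carbons meet the condition.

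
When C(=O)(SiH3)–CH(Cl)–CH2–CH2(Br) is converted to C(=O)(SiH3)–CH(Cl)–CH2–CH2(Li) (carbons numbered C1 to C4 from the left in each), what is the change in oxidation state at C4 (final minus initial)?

-2

Before: C4 has 1 bond to C, 2 bonds to H, 1 bond to Br → oxidation state -1.
After: C4 has 1 bond to C, 2 bonds to H, 1 bond to Li → oxidation state -3.
Δ = -3 − (-1) = -2, so this is a reduction at C4.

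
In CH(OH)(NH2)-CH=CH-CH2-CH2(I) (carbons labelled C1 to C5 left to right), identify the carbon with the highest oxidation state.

Tallying each carbon's bonds:
C1: 1C, 1H, 1O, 1N → 0 − 1 + 1 + 1 = +1
C2: 3C, 1H → 0 − 1 = -1
C3: 3C, 1H → 0 − 1 = -1
C4: 2C, 2H → 0 − 2 = -2
C5: 1C, 2H, 1I → 0 − 2 + 1 = -1
The most oxidised carbon is C1 at +1.

C1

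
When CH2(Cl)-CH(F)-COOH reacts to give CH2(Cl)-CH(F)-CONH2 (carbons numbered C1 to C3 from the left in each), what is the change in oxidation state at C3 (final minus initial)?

Before: C3 has 1 bond to C, 3 bonds to O → oxidation state +3.
After: C3 has 1 bond to C, 2 bonds to O, 1 bond to N → oxidation state +3.
Δ = +3 − (+3) = 0, so no net redox change at C3.

0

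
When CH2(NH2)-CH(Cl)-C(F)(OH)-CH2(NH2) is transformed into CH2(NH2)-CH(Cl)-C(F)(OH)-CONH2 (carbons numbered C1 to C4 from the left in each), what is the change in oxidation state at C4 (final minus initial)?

Before: C4 has 1 bond to C, 2 bonds to H, 1 bond to N → oxidation state -1.
After: C4 has 1 bond to C, 2 bonds to O, 1 bond to N → oxidation state +3.
Δ = +3 − (-1) = +4, so this is an oxidation at C4.

+4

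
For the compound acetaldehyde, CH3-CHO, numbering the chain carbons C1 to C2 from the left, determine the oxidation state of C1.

Each bond to a more electronegative atom (O, N, halogen) counts +1, each bond to a less electronegative atom (H, metal, B, Si) counts −1, and each C–C bond counts 0.
C1 has one bond to H (-1), one bond to H (-1), one bond to H (-1), one bond to C (0).
Oxidation state = -1 − 1 − 1 + 0 = -3.

-3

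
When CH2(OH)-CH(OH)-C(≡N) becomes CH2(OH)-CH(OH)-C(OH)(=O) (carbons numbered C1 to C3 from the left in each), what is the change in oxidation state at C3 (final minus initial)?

0

Before: C3 has 1 bond to C, 3 bonds to N → oxidation state +3.
After: C3 has 1 bond to C, 3 bonds to O → oxidation state +3.
Δ = +3 − (+3) = 0, so no net redox change at C3.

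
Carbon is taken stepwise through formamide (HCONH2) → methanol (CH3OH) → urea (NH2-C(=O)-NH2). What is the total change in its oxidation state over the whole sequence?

+2

Carbon oxidation states along the series — formamide: +2, methanol: -2, urea: +4.
Net change = +4 − (+2) = +2.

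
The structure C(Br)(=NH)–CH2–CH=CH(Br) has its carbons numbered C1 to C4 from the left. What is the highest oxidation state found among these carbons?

Each bond to a more electronegative atom (O, N, halogen) counts +1, each bond to a less electronegative atom (H, metal, B, Si) counts −1, and each C–C bond counts 0. Tallying each carbon:
C1: 1C, 2N, 1Br → 0 + 2 + 1 = +3
C2: 2C, 2H → 0 − 2 = -2
C3: 3C, 1H → 0 − 1 = -1
C4: 2C, 1H, 1Br → 0 − 1 + 1 = 0
The highest value is +3.

+3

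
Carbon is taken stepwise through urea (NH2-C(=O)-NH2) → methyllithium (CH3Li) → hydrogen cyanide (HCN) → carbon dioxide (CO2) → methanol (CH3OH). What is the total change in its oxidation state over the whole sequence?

Carbon oxidation states along the series — urea: +4, methyllithium: -4, hydrogen cyanide: +2, carbon dioxide: +4, methanol: -2.
Net change = -2 − (+4) = -6.

-6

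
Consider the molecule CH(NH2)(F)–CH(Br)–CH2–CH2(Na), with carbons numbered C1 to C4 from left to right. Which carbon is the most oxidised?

Assign +1 per bond to O/N/halogen, −1 per bond to H or an electropositive element, and 0 per bond to carbon. Tallying each carbon:
C1: 1C, 1H, 1N, 1F → 0 − 1 + 1 + 1 = +1
C2: 2C, 1H, 1Br → 0 − 1 + 1 = 0
C3: 2C, 2H → 0 − 2 = -2
C4: 1C, 2H, 1Na → 0 − 2 − 1 = -3
The most oxidised carbon is C1 at +1.

C1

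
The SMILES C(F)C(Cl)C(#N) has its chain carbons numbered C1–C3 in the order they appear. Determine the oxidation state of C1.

C1 has one bond to C (0), one bond to H (-1), one bond to H (-1), one bond to F (+1).
Oxidation state = 0 − 1 − 1 + 1 = -1.

-1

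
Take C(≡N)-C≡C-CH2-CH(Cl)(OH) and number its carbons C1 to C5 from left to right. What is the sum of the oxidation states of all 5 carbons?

Tallying each carbon's bonds:
C1: 1C, 3N → 0 + 3 = +3
C2: 4C → 0 = 0
C3: 4C → 0 = 0
C4: 2C, 2H → 0 − 2 = -2
C5: 1C, 1H, 1O, 1Cl → 0 − 1 + 1 + 1 = +1
Sum = +3 + 0 + 0 − 2 + 1 = +2.

+2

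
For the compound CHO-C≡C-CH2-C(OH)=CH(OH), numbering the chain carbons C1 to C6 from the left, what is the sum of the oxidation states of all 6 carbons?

Tallying each carbon's bonds:
C1: 1C, 1H, 2O → 0 − 1 + 2 = +1
C2: 4C → 0 = 0
C3: 4C → 0 = 0
C4: 2C, 2H → 0 − 2 = -2
C5: 3C, 1O → 0 + 1 = +1
C6: 2C, 1H, 1O → 0 − 1 + 1 = 0
Sum = +1 + 0 + 0 − 2 + 1 + 0 = 0.

0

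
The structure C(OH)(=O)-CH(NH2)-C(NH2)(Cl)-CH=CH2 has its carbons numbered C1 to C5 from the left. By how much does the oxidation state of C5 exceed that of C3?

C5: 2C, 2H → 0 − 2 = -2
C3: 2C, 1N, 1Cl → 0 + 1 + 1 = +2
Difference: -2 − (+2) = -4.

-4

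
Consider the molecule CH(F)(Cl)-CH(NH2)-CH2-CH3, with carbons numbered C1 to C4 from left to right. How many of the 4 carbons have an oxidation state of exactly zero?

1

Tallying each carbon's bonds:
C1: 1C, 1H, 1F, 1Cl → 0 − 1 + 1 + 1 = +1
C2: 2C, 1H, 1N → 0 − 1 + 1 = 0
C3: 2C, 2H → 0 − 2 = -2
C4: 1C, 3H → 0 − 3 = -3
1 carbon (C2) meets the condition.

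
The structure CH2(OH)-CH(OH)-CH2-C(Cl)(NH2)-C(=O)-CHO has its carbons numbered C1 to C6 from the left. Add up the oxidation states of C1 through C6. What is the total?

Tallying each carbon's bonds:
C1: 1C, 2H, 1O → 0 − 2 + 1 = -1
C2: 2C, 1H, 1O → 0 − 1 + 1 = 0
C3: 2C, 2H → 0 − 2 = -2
C4: 2C, 1N, 1Cl → 0 + 1 + 1 = +2
C5: 2C, 2O → 0 + 2 = +2
C6: 1C, 1H, 2O → 0 − 1 + 2 = +1
Sum = -1 + 0 − 2 + 2 + 2 + 1 = +2.

+2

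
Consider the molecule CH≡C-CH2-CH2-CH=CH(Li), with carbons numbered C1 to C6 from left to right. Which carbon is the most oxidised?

C2

Each bond to a more electronegative atom (O, N, halogen) counts +1, each bond to a less electronegative atom (H, metal, B, Si) counts −1, and each C–C bond counts 0. Tallying each carbon:
C1: 3C, 1H → 0 − 1 = -1
C2: 4C → 0 = 0
C3: 2C, 2H → 0 − 2 = -2
C4: 2C, 2H → 0 − 2 = -2
C5: 3C, 1H → 0 − 1 = -1
C6: 2C, 1H, 1Li → 0 − 1 − 1 = -2
The most oxidised carbon is C2 at 0.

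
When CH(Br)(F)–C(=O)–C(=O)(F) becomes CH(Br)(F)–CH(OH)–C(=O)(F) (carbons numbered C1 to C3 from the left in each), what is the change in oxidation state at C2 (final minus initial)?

Before: C2 has 2 bonds to C, 2 bonds to O → oxidation state +2.
After: C2 has 2 bonds to C, 1 bond to H, 1 bond to O → oxidation state 0.
Δ = 0 − (+2) = -2, so this is a reduction at C2.

-2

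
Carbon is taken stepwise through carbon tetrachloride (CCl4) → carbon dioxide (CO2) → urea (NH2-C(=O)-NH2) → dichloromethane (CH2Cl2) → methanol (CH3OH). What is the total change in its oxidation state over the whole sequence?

-6

Carbon oxidation states along the series — carbon tetrachloride: +4, carbon dioxide: +4, urea: +4, dichloromethane: 0, methanol: -2.
Net change = -2 − (+4) = -6.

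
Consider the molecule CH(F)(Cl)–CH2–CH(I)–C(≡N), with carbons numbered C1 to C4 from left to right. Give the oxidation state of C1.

+1

C1 has one bond to C (0), one bond to H (-1), one bond to F (+1), one bond to Cl (+1).
Oxidation state = 0 − 1 + 1 + 1 = +1.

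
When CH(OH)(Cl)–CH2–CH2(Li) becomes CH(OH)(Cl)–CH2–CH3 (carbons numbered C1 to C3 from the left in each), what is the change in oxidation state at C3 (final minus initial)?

Before: C3 has 1 bond to C, 2 bonds to H, 1 bond to Li → oxidation state -3.
After: C3 has 1 bond to C, 3 bonds to H → oxidation state -3.
Δ = -3 − (-3) = 0, so no net redox change at C3.

0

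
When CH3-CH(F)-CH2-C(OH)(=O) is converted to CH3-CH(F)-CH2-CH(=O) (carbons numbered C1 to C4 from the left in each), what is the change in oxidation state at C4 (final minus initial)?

Before: C4 has 1 bond to C, 3 bonds to O → oxidation state +3.
After: C4 has 1 bond to C, 1 bond to H, 2 bonds to O → oxidation state +1.
Δ = +1 − (+3) = -2, so this is a reduction at C4.

-2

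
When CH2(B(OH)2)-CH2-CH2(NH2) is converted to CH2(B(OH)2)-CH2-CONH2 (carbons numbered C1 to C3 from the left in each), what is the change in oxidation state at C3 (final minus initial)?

+4

Before: C3 has 1 bond to C, 2 bonds to H, 1 bond to N → oxidation state -1.
After: C3 has 1 bond to C, 2 bonds to O, 1 bond to N → oxidation state +3.
Δ = +3 − (-1) = +4, so this is an oxidation at C3.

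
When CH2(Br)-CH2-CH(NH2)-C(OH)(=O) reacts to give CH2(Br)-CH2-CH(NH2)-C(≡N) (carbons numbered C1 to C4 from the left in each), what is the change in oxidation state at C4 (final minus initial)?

Before: C4 has 1 bond to C, 3 bonds to O → oxidation state +3.
After: C4 has 1 bond to C, 3 bonds to N → oxidation state +3.
Δ = +3 − (+3) = 0, so no net redox change at C4.

0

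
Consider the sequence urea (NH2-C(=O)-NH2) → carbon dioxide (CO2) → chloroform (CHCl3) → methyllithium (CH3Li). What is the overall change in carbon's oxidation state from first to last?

-8

Carbon oxidation states along the series — urea: +4, carbon dioxide: +4, chloroform: +2, methyllithium: -4.
Net change = -4 − (+4) = -8.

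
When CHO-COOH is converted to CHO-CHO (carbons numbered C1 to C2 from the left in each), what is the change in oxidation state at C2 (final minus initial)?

-2

Before: C2 has 1 bond to C, 3 bonds to O → oxidation state +3.
After: C2 has 1 bond to C, 1 bond to H, 2 bonds to O → oxidation state +1.
Δ = +1 − (+3) = -2, so this is a reduction at C2.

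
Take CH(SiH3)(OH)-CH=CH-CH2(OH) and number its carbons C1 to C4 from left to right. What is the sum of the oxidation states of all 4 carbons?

-4

Assign +1 per bond to O/N/halogen, −1 per bond to H or an electropositive element, and 0 per bond to carbon. Tallying each carbon:
C1: 1C, 1H, 1O, 1Si → 0 − 1 + 1 − 1 = -1
C2: 3C, 1H → 0 − 1 = -1
C3: 3C, 1H → 0 − 1 = -1
C4: 1C, 2H, 1O → 0 − 2 + 1 = -1
Sum = -1 − 1 − 1 − 1 = -4.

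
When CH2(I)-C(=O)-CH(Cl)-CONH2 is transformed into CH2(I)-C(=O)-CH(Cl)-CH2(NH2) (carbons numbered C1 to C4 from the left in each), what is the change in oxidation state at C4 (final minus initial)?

Before: C4 has 1 bond to C, 2 bonds to O, 1 bond to N → oxidation state +3.
After: C4 has 1 bond to C, 2 bonds to H, 1 bond to N → oxidation state -1.
Δ = -1 − (+3) = -4, so this is a reduction at C4.

-4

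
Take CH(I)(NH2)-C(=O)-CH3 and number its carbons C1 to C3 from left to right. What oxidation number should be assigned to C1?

Bonds to more-electronegative neighbours contribute +1 each, bonds to H or metals contribute −1 each, and C–C bonds contribute 0.
C1 has one bond to C (0), one bond to I (+1), one bond to N (+1), one bond to H (-1).
Oxidation state = 0 + 1 + 1 − 1 = +1.

+1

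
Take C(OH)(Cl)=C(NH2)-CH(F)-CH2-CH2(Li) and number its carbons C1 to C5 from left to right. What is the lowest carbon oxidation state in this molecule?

Tallying each carbon's bonds:
C1: 2C, 1O, 1Cl → 0 + 1 + 1 = +2
C2: 3C, 1N → 0 + 1 = +1
C3: 2C, 1H, 1F → 0 − 1 + 1 = 0
C4: 2C, 2H → 0 − 2 = -2
C5: 1C, 2H, 1Li → 0 − 2 − 1 = -3
The lowest value is -3.

-3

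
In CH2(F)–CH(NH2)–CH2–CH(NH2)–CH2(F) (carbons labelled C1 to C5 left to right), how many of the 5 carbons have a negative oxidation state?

3

Bonds to more-electronegative neighbours contribute +1 each, bonds to H or metals contribute −1 each, and C–C bonds contribute 0. Tallying each carbon:
C1: 1C, 2H, 1F → 0 − 2 + 1 = -1
C2: 2C, 1H, 1N → 0 − 1 + 1 = 0
C3: 2C, 2H → 0 − 2 = -2
C4: 2C, 1H, 1N → 0 − 1 + 1 = 0
C5: 1C, 2H, 1F → 0 − 2 + 1 = -1
3 carbons (C1, C3, C5) meet the condition.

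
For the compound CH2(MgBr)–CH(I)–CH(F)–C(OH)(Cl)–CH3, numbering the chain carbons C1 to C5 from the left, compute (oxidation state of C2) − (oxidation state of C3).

C2: 2C, 1H, 1I → 0 − 1 + 1 = 0
C3: 2C, 1H, 1F → 0 − 1 + 1 = 0
Difference: 0 − (0) = 0.

0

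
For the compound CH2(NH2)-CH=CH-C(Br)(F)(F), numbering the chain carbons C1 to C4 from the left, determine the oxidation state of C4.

Each bond to a more electronegative atom (O, N, halogen) counts +1, each bond to a less electronegative atom (H, metal, B, Si) counts −1, and each C–C bond counts 0.
C4 has one bond to C (0), one bond to Br (+1), one bond to F (+1), one bond to F (+1).
Oxidation state = 0 + 1 + 1 + 1 = +3.

+3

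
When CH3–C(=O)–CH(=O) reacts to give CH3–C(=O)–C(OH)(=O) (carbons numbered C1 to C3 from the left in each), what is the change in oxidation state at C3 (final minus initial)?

Before: C3 has 1 bond to C, 1 bond to H, 2 bonds to O → oxidation state +1.
After: C3 has 1 bond to C, 3 bonds to O → oxidation state +3.
Δ = +3 − (+1) = +2, so this is an oxidation at C3.

+2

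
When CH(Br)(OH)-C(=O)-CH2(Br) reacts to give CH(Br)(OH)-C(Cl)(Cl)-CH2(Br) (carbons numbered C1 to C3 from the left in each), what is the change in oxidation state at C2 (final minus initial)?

0

Before: C2 has 2 bonds to C, 2 bonds to O → oxidation state +2.
After: C2 has 2 bonds to C, 2 bonds to Cl → oxidation state +2.
Δ = +2 − (+2) = 0, so no net redox change at C2.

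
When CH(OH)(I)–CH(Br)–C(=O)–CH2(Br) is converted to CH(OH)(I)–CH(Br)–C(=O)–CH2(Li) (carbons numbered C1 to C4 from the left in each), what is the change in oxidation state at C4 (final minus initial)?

Before: C4 has 1 bond to C, 2 bonds to H, 1 bond to Br → oxidation state -1.
After: C4 has 1 bond to C, 2 bonds to H, 1 bond to Li → oxidation state -3.
Δ = -3 − (-1) = -2, so this is a reduction at C4.

-2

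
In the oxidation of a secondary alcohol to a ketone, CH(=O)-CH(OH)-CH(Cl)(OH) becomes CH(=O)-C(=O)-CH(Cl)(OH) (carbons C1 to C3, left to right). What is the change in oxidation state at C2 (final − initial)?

+2

Before: C2 has 2 bonds to C, 1 bond to H, 1 bond to O → oxidation state 0.
After: C2 has 2 bonds to C, 2 bonds to O → oxidation state +2.
Δ = +2 − (0) = +2, so this is an oxidation at C2.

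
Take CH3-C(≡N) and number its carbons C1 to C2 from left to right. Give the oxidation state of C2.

Assign +1 per bond to O/N/halogen, −1 per bond to H or an electropositive element, and 0 per bond to carbon.
C2 has one bond to C (0), a triple bond to N (3×+1 = +3).
Oxidation state = 0 + 3 = +3.

+3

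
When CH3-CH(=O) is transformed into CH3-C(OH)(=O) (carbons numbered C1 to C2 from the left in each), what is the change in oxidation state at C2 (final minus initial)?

Before: C2 has 1 bond to C, 1 bond to H, 2 bonds to O → oxidation state +1.
After: C2 has 1 bond to C, 3 bonds to O → oxidation state +3.
Δ = +3 − (+1) = +2, so this is an oxidation at C2.

+2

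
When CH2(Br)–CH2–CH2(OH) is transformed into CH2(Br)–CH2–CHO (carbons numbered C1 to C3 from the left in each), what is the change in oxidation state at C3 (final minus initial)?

Before: C3 has 1 bond to C, 2 bonds to H, 1 bond to O → oxidation state -1.
After: C3 has 1 bond to C, 1 bond to H, 2 bonds to O → oxidation state +1.
Δ = +1 − (-1) = +2, so this is an oxidation at C3.

+2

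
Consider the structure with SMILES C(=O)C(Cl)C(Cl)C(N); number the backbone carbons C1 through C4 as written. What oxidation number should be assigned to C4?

C4 has one bond to C (0), one bond to H (-1), one bond to N (+1), one bond to H (-1).
Oxidation state = 0 − 1 + 1 − 1 = -1.

-1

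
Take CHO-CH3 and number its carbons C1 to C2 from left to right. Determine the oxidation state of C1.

C1 has one bond to C (0), one bond to H (-1), a double bond to O (2×+1 = +2).
Oxidation state = 0 − 1 + 2 = +1.

+1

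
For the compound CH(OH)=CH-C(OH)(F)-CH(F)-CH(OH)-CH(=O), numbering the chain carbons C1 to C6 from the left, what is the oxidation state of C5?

0

Bonds to more-electronegative neighbours contribute +1 each, bonds to H or metals contribute −1 each, and C–C bonds contribute 0.
C5 has one bond to C (0), one bond to C (0), one bond to H (-1), one bond to O (+1).
Oxidation state = 0 + 0 − 1 + 1 = 0.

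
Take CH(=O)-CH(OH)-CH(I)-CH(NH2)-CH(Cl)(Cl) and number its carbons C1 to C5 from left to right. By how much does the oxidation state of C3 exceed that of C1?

C3: 2C, 1H, 1I → 0 − 1 + 1 = 0
C1: 1C, 1H, 2O → 0 − 1 + 2 = +1
Difference: 0 − (+1) = -1.

-1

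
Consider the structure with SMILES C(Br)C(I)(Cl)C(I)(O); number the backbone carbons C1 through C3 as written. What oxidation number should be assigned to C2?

+2

C2 has one bond to C (0), one bond to C (0), one bond to I (+1), one bond to Cl (+1).
Oxidation state = 0 + 0 + 1 + 1 = +2.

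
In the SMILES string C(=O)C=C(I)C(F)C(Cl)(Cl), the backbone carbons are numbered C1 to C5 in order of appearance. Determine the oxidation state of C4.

0

Count +1 for every bond to an atom more electronegative than carbon and −1 for every bond to one less electronegative; C–C bonds are 0.
C4 has one bond to C (0), one bond to C (0), one bond to F (+1), one bond to H (-1).
Oxidation state = 0 + 0 + 1 − 1 = 0.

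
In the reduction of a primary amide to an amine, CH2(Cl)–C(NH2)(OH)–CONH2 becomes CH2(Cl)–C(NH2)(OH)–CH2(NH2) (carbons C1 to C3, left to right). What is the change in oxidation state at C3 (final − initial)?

-4

Before: C3 has 1 bond to C, 2 bonds to O, 1 bond to N → oxidation state +3.
After: C3 has 1 bond to C, 2 bonds to H, 1 bond to N → oxidation state -1.
Δ = -1 − (+3) = -4, so this is a reduction at C3.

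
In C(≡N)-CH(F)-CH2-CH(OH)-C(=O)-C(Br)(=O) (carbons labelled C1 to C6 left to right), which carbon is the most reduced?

C3

Tallying each carbon's bonds:
C1: 1C, 3N → 0 + 3 = +3
C2: 2C, 1H, 1F → 0 − 1 + 1 = 0
C3: 2C, 2H → 0 − 2 = -2
C4: 2C, 1H, 1O → 0 − 1 + 1 = 0
C5: 2C, 2O → 0 + 2 = +2
C6: 1C, 2O, 1Br → 0 + 2 + 1 = +3
The most reduced carbon is C3 at -2.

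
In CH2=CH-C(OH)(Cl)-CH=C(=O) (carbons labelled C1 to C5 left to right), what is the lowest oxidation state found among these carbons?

-2

Each bond to a more electronegative atom (O, N, halogen) counts +1, each bond to a less electronegative atom (H, metal, B, Si) counts −1, and each C–C bond counts 0. Tallying each carbon:
C1: 2C, 2H → 0 − 2 = -2
C2: 3C, 1H → 0 − 1 = -1
C3: 2C, 1O, 1Cl → 0 + 1 + 1 = +2
C4: 3C, 1H → 0 − 1 = -1
C5: 2C, 2O → 0 + 2 = +2
The lowest value is -2.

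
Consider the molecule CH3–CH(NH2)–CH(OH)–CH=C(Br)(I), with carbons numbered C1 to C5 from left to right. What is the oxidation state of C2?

0

C2 has one bond to C (0), one bond to C (0), one bond to N (+1), one bond to H (-1).
Oxidation state = 0 + 0 + 1 − 1 = 0.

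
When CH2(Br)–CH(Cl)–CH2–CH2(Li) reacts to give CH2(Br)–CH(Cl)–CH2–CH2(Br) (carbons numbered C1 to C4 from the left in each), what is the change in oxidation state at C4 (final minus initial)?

Before: C4 has 1 bond to C, 2 bonds to H, 1 bond to Li → oxidation state -3.
After: C4 has 1 bond to C, 2 bonds to H, 1 bond to Br → oxidation state -1.
Δ = -1 − (-3) = +2, so this is an oxidation at C4.

+2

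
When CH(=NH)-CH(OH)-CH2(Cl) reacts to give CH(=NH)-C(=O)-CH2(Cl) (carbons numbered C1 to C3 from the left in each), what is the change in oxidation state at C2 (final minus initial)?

Before: C2 has 2 bonds to C, 1 bond to H, 1 bond to O → oxidation state 0.
After: C2 has 2 bonds to C, 2 bonds to O → oxidation state +2.
Δ = +2 − (0) = +2, so this is an oxidation at C2.

+2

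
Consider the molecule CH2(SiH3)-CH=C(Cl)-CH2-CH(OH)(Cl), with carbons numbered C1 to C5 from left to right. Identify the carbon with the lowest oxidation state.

Tallying each carbon's bonds:
C1: 1C, 2H, 1Si → 0 − 2 − 1 = -3
C2: 3C, 1H → 0 − 1 = -1
C3: 3C, 1Cl → 0 + 1 = +1
C4: 2C, 2H → 0 − 2 = -2
C5: 1C, 1H, 1O, 1Cl → 0 − 1 + 1 + 1 = +1
The most reduced carbon is C1 at -3.

C1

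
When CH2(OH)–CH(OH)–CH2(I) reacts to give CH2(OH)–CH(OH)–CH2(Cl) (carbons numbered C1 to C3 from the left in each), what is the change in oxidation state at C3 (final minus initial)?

Before: C3 has 1 bond to C, 2 bonds to H, 1 bond to I → oxidation state -1.
After: C3 has 1 bond to C, 2 bonds to H, 1 bond to Cl → oxidation state -1.
Δ = -1 − (-1) = 0, so no net redox change at C3.

0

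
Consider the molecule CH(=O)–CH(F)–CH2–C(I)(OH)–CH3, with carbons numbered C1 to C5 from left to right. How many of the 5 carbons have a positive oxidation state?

2

Bonds to more-electronegative neighbours contribute +1 each, bonds to H or metals contribute −1 each, and C–C bonds contribute 0. Tallying each carbon:
C1: 1C, 1H, 2O → 0 − 1 + 2 = +1
C2: 2C, 1H, 1F → 0 − 1 + 1 = 0
C3: 2C, 2H → 0 − 2 = -2
C4: 2C, 1O, 1I → 0 + 1 + 1 = +2
C5: 1C, 3H → 0 − 3 = -3
2 carbons (C1, C4) meet the condition.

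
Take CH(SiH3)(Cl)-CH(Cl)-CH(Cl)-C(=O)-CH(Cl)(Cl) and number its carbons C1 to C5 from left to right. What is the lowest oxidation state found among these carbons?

Tallying each carbon's bonds:
C1: 1C, 1H, 1Cl, 1Si → 0 − 1 + 1 − 1 = -1
C2: 2C, 1H, 1Cl → 0 − 1 + 1 = 0
C3: 2C, 1H, 1Cl → 0 − 1 + 1 = 0
C4: 2C, 2O → 0 + 2 = +2
C5: 1C, 1H, 2Cl → 0 − 1 + 2 = +1
The lowest value is -1.

-1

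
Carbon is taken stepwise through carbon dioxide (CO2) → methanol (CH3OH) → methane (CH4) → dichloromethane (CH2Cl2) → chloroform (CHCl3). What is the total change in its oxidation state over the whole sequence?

Carbon oxidation states along the series — carbon dioxide: +4, methanol: -2, methane: -4, dichloromethane: 0, chloroform: +2.
Net change = +2 − (+4) = -2.

-2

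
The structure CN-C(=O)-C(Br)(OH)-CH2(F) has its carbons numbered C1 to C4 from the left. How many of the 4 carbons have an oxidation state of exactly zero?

Tallying each carbon's bonds:
C1: 1C, 3N → 0 + 3 = +3
C2: 2C, 2O → 0 + 2 = +2
C3: 2C, 1O, 1Br → 0 + 1 + 1 = +2
C4: 1C, 2H, 1F → 0 − 2 + 1 = -1
0 carbons meet the condition.

0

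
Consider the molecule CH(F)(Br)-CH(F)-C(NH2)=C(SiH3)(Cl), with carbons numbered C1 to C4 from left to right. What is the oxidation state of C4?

0

Each bond to a more electronegative atom (O, N, halogen) counts +1, each bond to a less electronegative atom (H, metal, B, Si) counts −1, and each C–C bond counts 0.
C4 has a double bond to C (2×0 = 0), one bond to Si (-1), one bond to Cl (+1).
Oxidation state = 0 − 1 + 1 = 0.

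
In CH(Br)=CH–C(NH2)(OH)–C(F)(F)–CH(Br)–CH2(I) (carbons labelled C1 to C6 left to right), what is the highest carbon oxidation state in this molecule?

Bonds to more-electronegative neighbours contribute +1 each, bonds to H or metals contribute −1 each, and C–C bonds contribute 0. Tallying each carbon:
C1: 2C, 1H, 1Br → 0 − 1 + 1 = 0
C2: 3C, 1H → 0 − 1 = -1
C3: 2C, 1O, 1N → 0 + 1 + 1 = +2
C4: 2C, 2F → 0 + 2 = +2
C5: 2C, 1H, 1Br → 0 − 1 + 1 = 0
C6: 1C, 2H, 1I → 0 − 2 + 1 = -1
The highest value is +2.

+2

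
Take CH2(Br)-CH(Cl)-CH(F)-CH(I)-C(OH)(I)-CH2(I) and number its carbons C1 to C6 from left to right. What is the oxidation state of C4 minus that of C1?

C4: 2C, 1H, 1I → 0 − 1 + 1 = 0
C1: 1C, 2H, 1Br → 0 − 2 + 1 = -1
Difference: 0 − (-1) = +1.

+1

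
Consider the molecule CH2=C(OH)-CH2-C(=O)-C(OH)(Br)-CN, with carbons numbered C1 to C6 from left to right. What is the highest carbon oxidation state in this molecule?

+3

Tallying each carbon's bonds:
C1: 2C, 2H → 0 − 2 = -2
C2: 3C, 1O → 0 + 1 = +1
C3: 2C, 2H → 0 − 2 = -2
C4: 2C, 2O → 0 + 2 = +2
C5: 2C, 1O, 1Br → 0 + 1 + 1 = +2
C6: 1C, 3N → 0 + 3 = +3
The highest value is +3.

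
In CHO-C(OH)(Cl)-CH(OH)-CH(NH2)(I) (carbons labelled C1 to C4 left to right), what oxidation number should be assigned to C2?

+2

C2 has one bond to C (0), one bond to C (0), one bond to O (+1), one bond to Cl (+1).
Oxidation state = 0 + 0 + 1 + 1 = +2.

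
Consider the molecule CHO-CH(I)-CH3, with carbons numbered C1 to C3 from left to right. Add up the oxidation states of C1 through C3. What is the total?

-2

Assign +1 per bond to O/N/halogen, −1 per bond to H or an electropositive element, and 0 per bond to carbon. Tallying each carbon:
C1: 1C, 1H, 2O → 0 − 1 + 2 = +1
C2: 2C, 1H, 1I → 0 − 1 + 1 = 0
C3: 1C, 3H → 0 − 3 = -3
Sum = +1 + 0 − 3 = -2.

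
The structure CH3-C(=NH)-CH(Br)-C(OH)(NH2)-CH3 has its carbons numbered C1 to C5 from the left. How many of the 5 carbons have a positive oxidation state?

2

Tallying each carbon's bonds:
C1: 1C, 3H → 0 − 3 = -3
C2: 2C, 2N → 0 + 2 = +2
C3: 2C, 1H, 1Br → 0 − 1 + 1 = 0
C4: 2C, 1O, 1N → 0 + 1 + 1 = +2
C5: 1C, 3H → 0 − 3 = -3
2 carbons (C2, C4) meet the condition.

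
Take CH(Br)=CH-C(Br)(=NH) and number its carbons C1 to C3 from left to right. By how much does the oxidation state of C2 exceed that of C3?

-4

C2: 3C, 1H → 0 − 1 = -1
C3: 1C, 2N, 1Br → 0 + 2 + 1 = +3
Difference: -1 − (+3) = -4.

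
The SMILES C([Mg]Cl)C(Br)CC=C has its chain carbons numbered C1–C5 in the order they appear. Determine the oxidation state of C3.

Bonds to more-electronegative neighbours contribute +1 each, bonds to H or metals contribute −1 each, and C–C bonds contribute 0.
C3 has one bond to C (0), one bond to C (0), one bond to H (-1), one bond to H (-1).
Oxidation state = 0 + 0 − 1 − 1 = -2.

-2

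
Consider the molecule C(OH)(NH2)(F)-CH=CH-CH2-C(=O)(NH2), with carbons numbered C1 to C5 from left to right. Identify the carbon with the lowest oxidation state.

Tallying each carbon's bonds:
C1: 1C, 1O, 1N, 1F → 0 + 1 + 1 + 1 = +3
C2: 3C, 1H → 0 − 1 = -1
C3: 3C, 1H → 0 − 1 = -1
C4: 2C, 2H → 0 − 2 = -2
C5: 1C, 2O, 1N → 0 + 2 + 1 = +3
The most reduced carbon is C4 at -2.

C4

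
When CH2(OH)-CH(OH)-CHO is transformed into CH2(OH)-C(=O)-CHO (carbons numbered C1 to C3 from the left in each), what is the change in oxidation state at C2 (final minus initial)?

+2

Before: C2 has 2 bonds to C, 1 bond to H, 1 bond to O → oxidation state 0.
After: C2 has 2 bonds to C, 2 bonds to O → oxidation state +2.
Δ = +2 − (0) = +2, so this is an oxidation at C2.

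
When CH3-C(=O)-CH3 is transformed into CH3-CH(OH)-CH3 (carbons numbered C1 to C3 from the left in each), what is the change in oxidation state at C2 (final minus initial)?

Before: C2 has 2 bonds to C, 2 bonds to O → oxidation state +2.
After: C2 has 2 bonds to C, 1 bond to H, 1 bond to O → oxidation state 0.
Δ = 0 − (+2) = -2, so this is a reduction at C2.

-2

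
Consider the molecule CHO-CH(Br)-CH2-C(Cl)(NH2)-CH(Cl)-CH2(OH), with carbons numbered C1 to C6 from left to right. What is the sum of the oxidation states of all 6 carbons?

0

Tallying each carbon's bonds:
C1: 1C, 1H, 2O → 0 − 1 + 2 = +1
C2: 2C, 1H, 1Br → 0 − 1 + 1 = 0
C3: 2C, 2H → 0 − 2 = -2
C4: 2C, 1N, 1Cl → 0 + 1 + 1 = +2
C5: 2C, 1H, 1Cl → 0 − 1 + 1 = 0
C6: 1C, 2H, 1O → 0 − 2 + 1 = -1
Sum = +1 + 0 − 2 + 2 + 0 − 1 = 0.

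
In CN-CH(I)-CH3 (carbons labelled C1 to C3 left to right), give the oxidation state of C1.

+3

Each bond to a more electronegative atom (O, N, halogen) counts +1, each bond to a less electronegative atom (H, metal, B, Si) counts −1, and each C–C bond counts 0.
C1 has one bond to C (0), a triple bond to N (3×+1 = +3).
Oxidation state = 0 + 3 = +3.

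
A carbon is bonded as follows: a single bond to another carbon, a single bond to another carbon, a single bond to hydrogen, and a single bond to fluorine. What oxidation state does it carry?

Count +1 for every bond to an atom more electronegative than carbon and −1 for every bond to one less electronegative; C–C bonds are 0.
The carbon has one bond to C (0), one bond to C (0), one bond to H (-1), one bond to F (+1).
Oxidation state = 0 + 0 − 1 + 1 = 0.

0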